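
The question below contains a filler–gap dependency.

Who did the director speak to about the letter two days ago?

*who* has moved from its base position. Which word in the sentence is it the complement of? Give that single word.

to

Before movement: The director did speak to who about the letter two days ago.
'who' functions as the object of the preposition 'to'. It moves to the left edge, and the trace sits right after 'to':
Who did the director speak to ___ about the letter two days ago?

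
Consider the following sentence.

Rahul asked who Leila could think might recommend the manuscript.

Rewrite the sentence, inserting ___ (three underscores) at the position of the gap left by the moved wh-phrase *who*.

Rahul asked who Leila could think ___ might recommend the manuscript.

Underlying clause: Leila could think who might recommend the manuscript.
'who' is the subject of the clause embedded under 'think'. The gap is right after 'think'.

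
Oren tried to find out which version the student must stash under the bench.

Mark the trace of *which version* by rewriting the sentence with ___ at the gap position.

Oren tried to find out which version the student must stash ___ under the bench.

Pre-movement form: The student must stash which version under the bench.
'which version' is the direct object of 'stash'. The gap is right after 'stash'.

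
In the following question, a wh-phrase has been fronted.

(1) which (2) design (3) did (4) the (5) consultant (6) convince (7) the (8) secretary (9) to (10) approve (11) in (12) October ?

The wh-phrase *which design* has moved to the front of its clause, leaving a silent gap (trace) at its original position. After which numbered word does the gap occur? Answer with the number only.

10

In situ: The consultant did convince the secretary to approve which design in October.
'which design' is the direct object of 'approve'. Fronting leaves a gap immediately after 'approve':
Which design did the consultant convince the secretary to approve ___ in October?
'approve' is word 10.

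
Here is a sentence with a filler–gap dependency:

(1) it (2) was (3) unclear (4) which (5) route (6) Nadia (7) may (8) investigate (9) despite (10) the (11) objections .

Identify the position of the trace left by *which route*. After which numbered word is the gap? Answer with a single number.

Pre-movement form: Nadia may investigate which route despite the objections.
'which route' is the direct object of 'investigate'. Fronting leaves a gap immediately after 'investigate':
It was unclear which route Nadia may investigate ___ despite the objections.
'investigate' is word 8.

8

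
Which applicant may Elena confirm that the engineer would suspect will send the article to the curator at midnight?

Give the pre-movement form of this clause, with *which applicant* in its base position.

Elena may confirm that the engineer would suspect which applicant will send the article to the curator at midnight.

The filler 'which applicant' is interpreted as the subject of the clause embedded under 'suspect'. It moves to the left edge, and the trace sits right after 'suspect':
Which applicant may Elena confirm that the engineer would suspect ___ will send the article to the curator at midnight?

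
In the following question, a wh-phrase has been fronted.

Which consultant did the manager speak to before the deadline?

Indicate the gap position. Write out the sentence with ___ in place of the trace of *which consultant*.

Which consultant did the manager speak to ___ before the deadline?

Underlying clause: The manager did speak to which consultant before the deadline.
The filler 'which consultant' is interpreted as the object of the preposition 'to'. The gap is right after 'to'.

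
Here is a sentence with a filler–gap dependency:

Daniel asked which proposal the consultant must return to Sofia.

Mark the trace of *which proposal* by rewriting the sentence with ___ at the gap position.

Pre-movement form: The consultant must return which proposal to Sofia.
'which proposal' is the direct object of 'return'. The gap is right after 'return'.

Daniel asked which proposal the consultant must return ___ to Sofia.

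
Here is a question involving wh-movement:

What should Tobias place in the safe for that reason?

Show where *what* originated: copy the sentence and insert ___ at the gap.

Pre-movement form: Tobias should place what in the safe for that reason.
'what' is the direct object of 'place'. The gap is right after 'place'.

What should Tobias place ___ in the safe for that reason?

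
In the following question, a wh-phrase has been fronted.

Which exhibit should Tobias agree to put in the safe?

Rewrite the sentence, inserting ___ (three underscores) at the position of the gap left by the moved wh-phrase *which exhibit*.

Which exhibit should Tobias agree to put ___ in the safe?

In situ: Tobias should agree to put which exhibit in the safe.
'which exhibit' functions as the direct object of 'put'. The gap is right after 'put'.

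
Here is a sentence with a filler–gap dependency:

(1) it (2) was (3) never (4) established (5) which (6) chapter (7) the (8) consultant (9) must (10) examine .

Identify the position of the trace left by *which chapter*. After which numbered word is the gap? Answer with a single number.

Pre-movement form: The consultant must examine which chapter.
The filler 'which chapter' is interpreted as the direct object of 'examine'. Wh-movement fronts it, leaving a gap right after 'examine':
It was never established which chapter the consultant must examine ___.
'examine' is word 10.

10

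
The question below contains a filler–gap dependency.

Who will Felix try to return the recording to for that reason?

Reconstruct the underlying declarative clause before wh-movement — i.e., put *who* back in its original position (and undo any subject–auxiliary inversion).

'who' functions as the object of the preposition 'to' (recipient of 'return'). It moves to the left edge, and the trace sits right after 'to':
Who will Felix try to return the recording to ___ for that reason?

Felix will try to return the recording to who for that reason.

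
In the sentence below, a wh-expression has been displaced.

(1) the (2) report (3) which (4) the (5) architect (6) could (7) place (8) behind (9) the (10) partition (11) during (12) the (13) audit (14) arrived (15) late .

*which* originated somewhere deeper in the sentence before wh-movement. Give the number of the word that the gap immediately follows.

7

'which' is the direct object of 'place'. It moves to the left edge, and the trace sits right after 'place':
The report which the architect could place ___ behind the partition during the audit arrived late.
'place' is word 7.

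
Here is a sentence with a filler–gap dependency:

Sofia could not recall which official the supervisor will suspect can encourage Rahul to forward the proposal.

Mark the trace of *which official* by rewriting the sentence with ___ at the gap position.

In situ: The supervisor will suspect which official can encourage Rahul to forward the proposal.
The filler 'which official' is interpreted as the subject of the clause embedded under 'suspect'. The gap is right after 'suspect'.

Sofia could not recall which official the supervisor will suspect ___ can encourage Rahul to forward the proposal.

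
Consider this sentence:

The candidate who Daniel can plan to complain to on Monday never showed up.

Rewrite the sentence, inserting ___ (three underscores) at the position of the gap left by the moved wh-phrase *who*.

The candidate who Daniel can plan to complain to ___ on Monday never showed up.

The filler 'who' is interpreted as the object of the preposition 'to'. The gap is right after 'to'.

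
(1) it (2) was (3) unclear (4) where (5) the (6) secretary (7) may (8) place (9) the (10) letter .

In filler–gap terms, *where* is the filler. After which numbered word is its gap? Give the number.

Before movement: The secretary may place the letter where.
'where' functions as the locative complement of 'place'. Fronting leaves a gap immediately after 'letter':
It was unclear where the secretary may place the letter ___.
'letter' is word 10.

10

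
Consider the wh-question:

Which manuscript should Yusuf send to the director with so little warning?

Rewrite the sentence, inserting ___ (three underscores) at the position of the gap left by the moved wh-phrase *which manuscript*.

Which manuscript should Yusuf send ___ to the director with so little warning?

Pre-movement form: Yusuf should send which manuscript to the director with so little warning.
The filler 'which manuscript' is interpreted as the direct object of 'send'. The gap is right after 'send'.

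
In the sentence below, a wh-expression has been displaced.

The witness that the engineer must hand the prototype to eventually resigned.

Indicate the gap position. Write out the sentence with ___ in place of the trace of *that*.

The filler 'that' is interpreted as the object of the preposition 'to' (recipient of 'hand'). The gap is right after 'to'.

The witness that the engineer must hand the prototype to ___ eventually resigned.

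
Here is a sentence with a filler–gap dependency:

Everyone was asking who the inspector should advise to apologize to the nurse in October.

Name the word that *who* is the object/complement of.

advise

Underlying clause: The inspector should advise who to apologize to the nurse in October.
'who' functions as the direct object of 'advise'. It moves to the left edge, and the trace sits right after 'advise':
Everyone was asking who the inspector should advise ___ to apologize to the nurse in October.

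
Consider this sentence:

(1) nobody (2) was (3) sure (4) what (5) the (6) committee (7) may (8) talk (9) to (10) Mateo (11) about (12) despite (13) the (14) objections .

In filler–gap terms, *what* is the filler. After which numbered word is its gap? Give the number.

11

In situ: The committee may talk to Mateo about what despite the objections.
'what' is the object of the preposition 'about'. Fronting leaves a gap immediately after 'about':
Nobody was sure what the committee may talk to Mateo about ___ despite the objections.
'about' is word 11.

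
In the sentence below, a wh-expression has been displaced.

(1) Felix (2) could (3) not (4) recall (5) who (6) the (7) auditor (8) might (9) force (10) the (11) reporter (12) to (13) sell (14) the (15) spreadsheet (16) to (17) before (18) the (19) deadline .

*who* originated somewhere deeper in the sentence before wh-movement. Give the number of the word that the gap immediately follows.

16

Pre-movement form: The auditor might force the reporter to sell the spreadsheet to who before the deadline.
'who' is the object of the preposition 'to' (recipient of 'sell'). Fronting leaves a gap immediately after 'to':
Felix could not recall who the auditor might force the reporter to sell the spreadsheet to ___ before the deadline.
'to' is word 16.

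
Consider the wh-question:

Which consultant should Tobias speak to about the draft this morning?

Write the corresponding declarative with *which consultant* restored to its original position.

Tobias should speak to which consultant about the draft this morning.

'which consultant' functions as the object of the preposition 'to'. Fronting leaves a gap immediately after 'to':
Which consultant should Tobias speak to ___ about the draft this morning?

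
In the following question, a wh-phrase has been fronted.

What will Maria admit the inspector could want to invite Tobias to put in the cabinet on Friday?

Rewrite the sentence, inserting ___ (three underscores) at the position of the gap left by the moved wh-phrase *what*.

What will Maria admit the inspector could want to invite Tobias to put ___ in the cabinet on Friday?

Pre-movement form: Maria will admit the inspector could want to invite Tobias to put what in the cabinet on Friday.
'what' functions as the direct object of 'put'. The gap is right after 'put'.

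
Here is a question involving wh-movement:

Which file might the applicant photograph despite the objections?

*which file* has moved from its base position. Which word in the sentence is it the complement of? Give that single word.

Underlying clause: The applicant might photograph which file despite the objections.
The filler 'which file' is interpreted as the direct object of 'photograph'. Wh-movement fronts it, leaving a gap right after 'photograph':
Which file might the applicant photograph ___ despite the objections?

photograph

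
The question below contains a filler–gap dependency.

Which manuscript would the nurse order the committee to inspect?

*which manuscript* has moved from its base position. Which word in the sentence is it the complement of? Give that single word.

inspect

Before movement: The nurse would order the committee to inspect which manuscript.
The filler 'which manuscript' is interpreted as the direct object of 'inspect'. Fronting leaves a gap immediately after 'inspect':
Which manuscript would the nurse order the committee to inspect ___?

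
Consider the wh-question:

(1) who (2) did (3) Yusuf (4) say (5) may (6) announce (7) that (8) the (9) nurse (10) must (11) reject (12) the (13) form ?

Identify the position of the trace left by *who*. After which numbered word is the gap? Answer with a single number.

In situ: Yusuf did say who may announce that the nurse must reject the form.
The filler 'who' is interpreted as the subject of the clause embedded under 'say'. It moves to the left edge, and the trace sits right after 'say':
Who did Yusuf say ___ may announce that the nurse must reject the form?
'say' is word 4.

4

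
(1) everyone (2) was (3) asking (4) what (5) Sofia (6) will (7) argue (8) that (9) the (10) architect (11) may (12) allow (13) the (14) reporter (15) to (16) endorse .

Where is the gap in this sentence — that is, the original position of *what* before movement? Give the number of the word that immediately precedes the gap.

16

Underlying clause: Sofia will argue that the architect may allow the reporter to endorse what.
'what' functions as the direct object of 'endorse'. Fronting leaves a gap immediately after 'endorse':
Everyone was asking what Sofia will argue that the architect may allow the reporter to endorse ___.
'endorse' is word 16.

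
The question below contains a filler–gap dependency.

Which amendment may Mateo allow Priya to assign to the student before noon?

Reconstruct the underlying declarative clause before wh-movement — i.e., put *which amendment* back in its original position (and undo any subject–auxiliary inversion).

'which amendment' functions as the direct object of 'assign'. Wh-movement fronts it, leaving a gap right after 'assign':
Which amendment may Mateo allow Priya to assign ___ to the student before noon?

Mateo may allow Priya to assign which amendment to the student before noon.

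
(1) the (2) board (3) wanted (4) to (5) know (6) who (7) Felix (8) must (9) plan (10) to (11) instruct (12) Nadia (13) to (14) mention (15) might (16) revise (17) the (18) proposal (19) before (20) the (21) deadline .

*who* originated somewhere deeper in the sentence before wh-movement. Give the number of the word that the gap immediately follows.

14

Before movement: Felix must plan to instruct Nadia to mention who might revise the proposal before the deadline.
'who' is the subject of the clause embedded under 'mention'. Fronting leaves a gap immediately after 'mention':
The board wanted to know who Felix must plan to instruct Nadia to mention ___ might revise the proposal before the deadline.
'mention' is word 14.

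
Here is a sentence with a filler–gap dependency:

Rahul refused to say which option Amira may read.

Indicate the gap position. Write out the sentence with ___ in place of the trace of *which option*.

Rahul refused to say which option Amira may read ___.

Before movement: Amira may read which option.
'which option' is the direct object of 'read'. The gap is right after 'read'.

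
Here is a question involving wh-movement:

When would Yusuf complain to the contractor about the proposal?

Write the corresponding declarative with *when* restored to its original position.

Yusuf would complain to the contractor about the proposal when.

The filler 'when' is interpreted as the temporal adjunct. It moves to the left edge, and the trace sits right after 'proposal':
When would Yusuf complain to the contractor about the proposal ___?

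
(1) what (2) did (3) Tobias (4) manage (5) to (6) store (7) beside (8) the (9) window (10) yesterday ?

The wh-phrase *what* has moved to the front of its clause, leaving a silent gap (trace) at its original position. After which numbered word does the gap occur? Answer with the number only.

In situ: Tobias did manage to store what beside the window yesterday.
The filler 'what' is interpreted as the direct object of 'store'. Wh-movement fronts it, leaving a gap right after 'store':
What did Tobias manage to store ___ beside the window yesterday?
'store' is word 6.

6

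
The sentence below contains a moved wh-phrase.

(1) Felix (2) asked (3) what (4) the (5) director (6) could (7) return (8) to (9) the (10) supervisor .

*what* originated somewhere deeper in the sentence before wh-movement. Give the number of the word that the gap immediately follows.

7

Underlying clause: The director could return what to the supervisor.
'what' functions as the direct object of 'return'. Wh-movement fronts it, leaving a gap right after 'return':
Felix asked what the director could return ___ to the supervisor.
'return' is word 7.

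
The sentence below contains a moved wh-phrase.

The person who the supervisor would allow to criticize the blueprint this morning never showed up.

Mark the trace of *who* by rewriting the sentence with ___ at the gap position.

'who' functions as the direct object of 'allow'. The gap is right after 'allow'.

The person who the supervisor would allow ___ to criticize the blueprint this morning never showed up.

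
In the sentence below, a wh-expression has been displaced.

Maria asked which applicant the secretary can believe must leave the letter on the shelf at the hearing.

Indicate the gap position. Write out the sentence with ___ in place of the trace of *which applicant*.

Maria asked which applicant the secretary can believe ___ must leave the letter on the shelf at the hearing.

Pre-movement form: The secretary can believe which applicant must leave the letter on the shelf at the hearing.
'which applicant' is the subject of the clause embedded under 'believe'. The gap is right after 'believe'.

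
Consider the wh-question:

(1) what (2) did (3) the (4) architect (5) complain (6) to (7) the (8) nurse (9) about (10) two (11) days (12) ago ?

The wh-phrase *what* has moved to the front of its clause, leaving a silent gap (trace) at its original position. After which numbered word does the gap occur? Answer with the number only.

9

Underlying clause: The architect did complain to the nurse about what two days ago.
'what' functions as the object of the preposition 'about'. It moves to the left edge, and the trace sits right after 'about':
What did the architect complain to the nurse about ___ two days ago?
'about' is word 9.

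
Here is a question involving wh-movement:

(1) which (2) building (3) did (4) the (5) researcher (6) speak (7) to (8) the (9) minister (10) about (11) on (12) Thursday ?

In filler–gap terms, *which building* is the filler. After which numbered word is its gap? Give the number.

In situ: The researcher did speak to the minister about which building on Thursday.
'which building' is the object of the preposition 'about'. Fronting leaves a gap immediately after 'about':
Which building did the researcher speak to the minister about ___ on Thursday?
'about' is word 10.

10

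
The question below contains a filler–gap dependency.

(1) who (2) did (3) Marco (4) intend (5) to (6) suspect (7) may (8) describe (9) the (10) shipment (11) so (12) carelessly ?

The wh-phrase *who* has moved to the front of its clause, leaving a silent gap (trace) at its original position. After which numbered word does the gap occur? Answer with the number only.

6

In situ: Marco did intend to suspect who may describe the shipment so carelessly.
'who' is the subject of the clause embedded under 'suspect'. Wh-movement fronts it, leaving a gap right after 'suspect':
Who did Marco intend to suspect ___ may describe the shipment so carelessly?
'suspect' is word 6.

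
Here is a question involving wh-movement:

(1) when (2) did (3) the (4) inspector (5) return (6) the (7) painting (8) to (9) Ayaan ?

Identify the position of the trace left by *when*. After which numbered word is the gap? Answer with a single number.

Pre-movement form: The inspector did return the painting to Ayaan when.
'when' is the temporal adjunct. Wh-movement fronts it, leaving a gap right after 'Ayaan':
When did the inspector return the painting to Ayaan ___?
'Ayaan' is word 9.

9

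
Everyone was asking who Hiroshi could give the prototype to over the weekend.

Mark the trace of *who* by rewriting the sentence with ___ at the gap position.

Everyone was asking who Hiroshi could give the prototype to ___ over the weekend.

Underlying clause: Hiroshi could give the prototype to who over the weekend.
'who' functions as the object of the preposition 'to' (recipient of 'give'). The gap is right after 'to'.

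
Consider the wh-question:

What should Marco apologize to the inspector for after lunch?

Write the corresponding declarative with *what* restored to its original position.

Marco should apologize to the inspector for what after lunch.

The filler 'what' is interpreted as the object of the preposition 'for'. It moves to the left edge, and the trace sits right after 'for':
What should Marco apologize to the inspector for ___ after lunch?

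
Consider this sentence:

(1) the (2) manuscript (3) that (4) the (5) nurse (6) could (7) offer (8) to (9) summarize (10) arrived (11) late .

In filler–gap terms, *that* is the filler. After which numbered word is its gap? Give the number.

9

'that' functions as the direct object of 'summarize'. Wh-movement fronts it, leaving a gap right after 'summarize':
The manuscript that the nurse could offer to summarize ___ arrived late.
'summarize' is word 9.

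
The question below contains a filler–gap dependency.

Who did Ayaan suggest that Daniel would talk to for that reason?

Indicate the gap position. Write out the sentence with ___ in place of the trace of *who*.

Who did Ayaan suggest that Daniel would talk to ___ for that reason?

Underlying clause: Ayaan did suggest that Daniel would talk to who for that reason.
'who' functions as the object of the preposition 'to'. The gap is right after 'to'.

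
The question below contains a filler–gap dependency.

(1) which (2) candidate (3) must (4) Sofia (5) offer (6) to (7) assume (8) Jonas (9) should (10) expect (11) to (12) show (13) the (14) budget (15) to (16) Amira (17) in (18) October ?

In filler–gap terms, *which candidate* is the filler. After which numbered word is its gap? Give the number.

Before movement: Sofia must offer to assume Jonas should expect which candidate to show the budget to Amira in October.
'which candidate' is the direct object of 'expect'. It moves to the left edge, and the trace sits right after 'expect':
Which candidate must Sofia offer to assume Jonas should expect ___ to show the budget to Amira in October?
'expect' is word 10.

10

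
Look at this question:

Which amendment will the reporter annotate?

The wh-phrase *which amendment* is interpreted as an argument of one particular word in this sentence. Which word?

annotate

Pre-movement form: The reporter will annotate which amendment.
The filler 'which amendment' is interpreted as the direct object of 'annotate'. Fronting leaves a gap immediately after 'annotate':
Which amendment will the reporter annotate ___?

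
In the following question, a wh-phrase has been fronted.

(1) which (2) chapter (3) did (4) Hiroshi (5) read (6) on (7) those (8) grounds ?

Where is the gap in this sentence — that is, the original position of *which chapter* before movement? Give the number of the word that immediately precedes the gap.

Before movement: Hiroshi did read which chapter on those grounds.
'which chapter' functions as the direct object of 'read'. Wh-movement fronts it, leaving a gap right after 'read':
Which chapter did Hiroshi read ___ on those grounds?
'read' is word 5.

5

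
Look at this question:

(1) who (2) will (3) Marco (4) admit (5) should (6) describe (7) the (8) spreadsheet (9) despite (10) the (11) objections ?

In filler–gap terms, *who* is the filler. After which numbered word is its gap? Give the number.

4

Pre-movement form: Marco will admit who should describe the spreadsheet despite the objections.
'who' functions as the subject of the clause embedded under 'admit'. It moves to the left edge, and the trace sits right after 'admit':
Who will Marco admit ___ should describe the spreadsheet despite the objections?
'admit' is word 4.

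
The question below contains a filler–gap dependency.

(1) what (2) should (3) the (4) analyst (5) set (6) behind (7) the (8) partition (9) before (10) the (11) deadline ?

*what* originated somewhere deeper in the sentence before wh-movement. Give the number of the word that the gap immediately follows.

Underlying clause: The analyst should set what behind the partition before the deadline.
'what' is the direct object of 'set'. Fronting leaves a gap immediately after 'set':
What should the analyst set ___ behind the partition before the deadline?
'set' is word 5.

5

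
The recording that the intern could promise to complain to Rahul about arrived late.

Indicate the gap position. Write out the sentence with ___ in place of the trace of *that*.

The recording that the intern could promise to complain to Rahul about ___ arrived late.

'that' is the object of the preposition 'about'. The gap is right after 'about'.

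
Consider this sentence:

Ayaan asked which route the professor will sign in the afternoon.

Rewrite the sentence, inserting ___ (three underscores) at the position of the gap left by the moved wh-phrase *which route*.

Pre-movement form: The professor will sign which route in the afternoon.
'which route' is the direct object of 'sign'. The gap is right after 'sign'.

Ayaan asked which route the professor will sign ___ in the afternoon.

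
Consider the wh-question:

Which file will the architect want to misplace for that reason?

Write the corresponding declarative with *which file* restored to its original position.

The architect will want to misplace which file for that reason.

'which file' is the direct object of 'misplace'. Wh-movement fronts it, leaving a gap right after 'misplace':
Which file will the architect want to misplace ___ for that reason?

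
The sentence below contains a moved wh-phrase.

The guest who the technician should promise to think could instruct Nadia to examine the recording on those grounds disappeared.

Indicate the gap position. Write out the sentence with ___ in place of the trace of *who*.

The guest who the technician should promise to think ___ could instruct Nadia to examine the recording on those grounds disappeared.

'who' functions as the subject of the clause embedded under 'think'. The gap is right after 'think'.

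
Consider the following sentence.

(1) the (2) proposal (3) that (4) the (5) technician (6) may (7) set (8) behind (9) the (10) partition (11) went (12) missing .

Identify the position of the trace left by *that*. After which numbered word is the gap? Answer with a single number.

7

'that' functions as the direct object of 'set'. It moves to the left edge, and the trace sits right after 'set':
The proposal that the technician may set ___ behind the partition went missing.
'set' is word 7.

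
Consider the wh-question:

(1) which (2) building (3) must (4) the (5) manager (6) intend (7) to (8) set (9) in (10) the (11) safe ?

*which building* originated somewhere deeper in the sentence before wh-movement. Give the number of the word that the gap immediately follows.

Underlying clause: The manager must intend to set which building in the safe.
The filler 'which building' is interpreted as the direct object of 'set'. It moves to the left edge, and the trace sits right after 'set':
Which building must the manager intend to set ___ in the safe?
'set' is word 8.

8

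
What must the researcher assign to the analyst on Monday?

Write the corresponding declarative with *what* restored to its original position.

'what' functions as the direct object of 'assign'. Wh-movement fronts it, leaving a gap right after 'assign':
What must the researcher assign ___ to the analyst on Monday?

The researcher must assign what to the analyst on Monday.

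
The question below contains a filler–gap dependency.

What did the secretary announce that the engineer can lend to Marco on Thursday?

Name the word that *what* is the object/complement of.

Pre-movement form: The secretary did announce that the engineer can lend what to Marco on Thursday.
'what' functions as the direct object of 'lend'. Fronting leaves a gap immediately after 'lend':
What did the secretary announce that the engineer can lend ___ to Marco on Thursday?

lend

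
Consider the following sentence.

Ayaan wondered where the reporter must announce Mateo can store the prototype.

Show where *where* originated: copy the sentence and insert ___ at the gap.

Ayaan wondered where the reporter must announce Mateo can store the prototype ___.

In situ: The reporter must announce Mateo can store the prototype where.
'where' is the locative complement of 'store'. The gap is right after 'prototype'.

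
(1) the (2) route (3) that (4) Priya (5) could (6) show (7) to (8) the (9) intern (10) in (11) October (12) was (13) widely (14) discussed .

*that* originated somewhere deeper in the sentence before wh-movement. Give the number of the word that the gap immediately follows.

6

The filler 'that' is interpreted as the direct object of 'show'. It moves to the left edge, and the trace sits right after 'show':
The route that Priya could show ___ to the intern in October was widely discussed.
'show' is word 6.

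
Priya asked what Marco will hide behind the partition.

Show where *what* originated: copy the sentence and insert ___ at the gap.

Priya asked what Marco will hide ___ behind the partition.

Underlying clause: Marco will hide what behind the partition.
The filler 'what' is interpreted as the direct object of 'hide'. The gap is right after 'hide'.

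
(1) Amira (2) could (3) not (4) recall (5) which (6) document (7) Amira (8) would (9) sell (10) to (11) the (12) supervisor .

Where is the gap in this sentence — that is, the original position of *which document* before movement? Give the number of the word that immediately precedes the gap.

9

Underlying clause: Amira would sell which document to the supervisor.
'which document' functions as the direct object of 'sell'. It moves to the left edge, and the trace sits right after 'sell':
Amira could not recall which document Amira would sell ___ to the supervisor.
'sell' is word 9.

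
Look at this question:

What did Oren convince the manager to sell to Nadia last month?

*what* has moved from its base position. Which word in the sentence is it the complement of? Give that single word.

sell

Before movement: Oren did convince the manager to sell what to Nadia last month.
'what' is the direct object of 'sell'. It moves to the left edge, and the trace sits right after 'sell':
What did Oren convince the manager to sell ___ to Nadia last month?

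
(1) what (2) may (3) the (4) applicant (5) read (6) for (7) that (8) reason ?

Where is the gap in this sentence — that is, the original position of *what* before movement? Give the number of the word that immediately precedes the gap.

Pre-movement form: The applicant may read what for that reason.
'what' is the direct object of 'read'. Wh-movement fronts it, leaving a gap right after 'read':
What may the applicant read ___ for that reason?
'read' is word 5.

5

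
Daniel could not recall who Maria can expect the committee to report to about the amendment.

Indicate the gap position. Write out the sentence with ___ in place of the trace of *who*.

In situ: Maria can expect the committee to report to who about the amendment.
'who' is the object of the preposition 'to'. The gap is right after 'to'.

Daniel could not recall who Maria can expect the committee to report to ___ about the amendment.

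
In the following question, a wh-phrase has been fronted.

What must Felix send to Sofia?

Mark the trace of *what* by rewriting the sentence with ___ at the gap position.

Before movement: Felix must send what to Sofia.
The filler 'what' is interpreted as the direct object of 'send'. The gap is right after 'send'.

What must Felix send ___ to Sofia?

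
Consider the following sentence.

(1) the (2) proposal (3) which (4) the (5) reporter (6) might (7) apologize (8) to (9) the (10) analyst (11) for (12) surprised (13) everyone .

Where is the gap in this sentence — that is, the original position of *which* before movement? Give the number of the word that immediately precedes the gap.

'which' functions as the object of the preposition 'for'. Wh-movement fronts it, leaving a gap right after 'for':
The proposal which the reporter might apologize to the analyst for ___ surprised everyone.
'for' is word 11.

11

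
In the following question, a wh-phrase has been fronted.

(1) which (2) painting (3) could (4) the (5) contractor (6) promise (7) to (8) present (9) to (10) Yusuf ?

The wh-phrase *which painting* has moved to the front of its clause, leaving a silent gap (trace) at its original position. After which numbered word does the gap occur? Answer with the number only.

8

Before movement: The contractor could promise to present which painting to Yusuf.
The filler 'which painting' is interpreted as the direct object of 'present'. It moves to the left edge, and the trace sits right after 'present':
Which painting could the contractor promise to present ___ to Yusuf?
'present' is word 8.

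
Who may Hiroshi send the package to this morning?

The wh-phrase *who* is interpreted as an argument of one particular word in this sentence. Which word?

Underlying clause: Hiroshi may send the package to who this morning.
The filler 'who' is interpreted as the object of the preposition 'to' (recipient of 'send'). It moves to the left edge, and the trace sits right after 'to':
Who may Hiroshi send the package to ___ this morning?

to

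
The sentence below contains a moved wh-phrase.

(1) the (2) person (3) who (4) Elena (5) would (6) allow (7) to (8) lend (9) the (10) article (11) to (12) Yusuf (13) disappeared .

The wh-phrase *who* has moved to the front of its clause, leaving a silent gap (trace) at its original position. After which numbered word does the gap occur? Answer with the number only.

6

'who' is the direct object of 'allow'. Fronting leaves a gap immediately after 'allow':
The person who Elena would allow ___ to lend the article to Yusuf disappeared.
'allow' is word 6.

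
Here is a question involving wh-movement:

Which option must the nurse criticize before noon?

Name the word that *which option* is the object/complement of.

In situ: The nurse must criticize which option before noon.
'which option' is the direct object of 'criticize'. It moves to the left edge, and the trace sits right after 'criticize':
Which option must the nurse criticize ___ before noon?

criticize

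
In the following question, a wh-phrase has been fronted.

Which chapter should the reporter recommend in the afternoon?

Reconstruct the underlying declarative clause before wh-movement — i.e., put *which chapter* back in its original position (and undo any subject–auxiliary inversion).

The reporter should recommend which chapter in the afternoon.

'which chapter' functions as the direct object of 'recommend'. It moves to the left edge, and the trace sits right after 'recommend':
Which chapter should the reporter recommend ___ in the afternoon?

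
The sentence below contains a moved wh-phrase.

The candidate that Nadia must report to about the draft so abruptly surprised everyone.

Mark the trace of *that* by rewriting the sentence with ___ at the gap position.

The candidate that Nadia must report to ___ about the draft so abruptly surprised everyone.

'that' is the object of the preposition 'to'. The gap is right after 'to'.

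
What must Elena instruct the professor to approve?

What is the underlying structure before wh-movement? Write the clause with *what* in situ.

Elena must instruct the professor to approve what.

The filler 'what' is interpreted as the direct object of 'approve'. It moves to the left edge, and the trace sits right after 'approve':
What must Elena instruct the professor to approve ___?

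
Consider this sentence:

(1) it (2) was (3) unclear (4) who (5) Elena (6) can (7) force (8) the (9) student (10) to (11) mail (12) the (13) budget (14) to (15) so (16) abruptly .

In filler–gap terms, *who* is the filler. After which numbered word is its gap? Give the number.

In situ: Elena can force the student to mail the budget to who so abruptly.
'who' functions as the object of the preposition 'to' (recipient of 'mail'). Wh-movement fronts it, leaving a gap right after 'to':
It was unclear who Elena can force the student to mail the budget to ___ so abruptly.
'to' is word 14.

14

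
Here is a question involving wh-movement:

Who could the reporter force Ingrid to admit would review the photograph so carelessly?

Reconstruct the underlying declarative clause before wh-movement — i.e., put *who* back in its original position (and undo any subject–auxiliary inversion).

The reporter could force Ingrid to admit who would review the photograph so carelessly.

The filler 'who' is interpreted as the subject of the clause embedded under 'admit'. It moves to the left edge, and the trace sits right after 'admit':
Who could the reporter force Ingrid to admit ___ would review the photograph so carelessly?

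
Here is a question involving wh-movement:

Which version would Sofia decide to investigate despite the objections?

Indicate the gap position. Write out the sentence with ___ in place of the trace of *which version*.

Which version would Sofia decide to investigate ___ despite the objections?

Pre-movement form: Sofia would decide to investigate which version despite the objections.
'which version' functions as the direct object of 'investigate'. The gap is right after 'investigate'.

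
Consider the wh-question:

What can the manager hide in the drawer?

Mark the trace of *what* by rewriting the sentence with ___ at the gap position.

What can the manager hide ___ in the drawer?

In situ: The manager can hide what in the drawer.
The filler 'what' is interpreted as the direct object of 'hide'. The gap is right after 'hide'.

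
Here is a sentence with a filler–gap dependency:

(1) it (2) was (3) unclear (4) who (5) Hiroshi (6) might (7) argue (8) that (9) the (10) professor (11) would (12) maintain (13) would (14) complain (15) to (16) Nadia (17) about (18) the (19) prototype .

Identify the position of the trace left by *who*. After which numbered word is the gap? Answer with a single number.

In situ: Hiroshi might argue that the professor would maintain who would complain to Nadia about the prototype.
The filler 'who' is interpreted as the subject of the clause embedded under 'maintain'. Fronting leaves a gap immediately after 'maintain':
It was unclear who Hiroshi might argue that the professor would maintain ___ would complain to Nadia about the prototype.
'maintain' is word 12.

12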